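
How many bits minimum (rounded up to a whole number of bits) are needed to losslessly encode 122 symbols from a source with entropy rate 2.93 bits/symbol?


Minimum bits >= n * H = 122 * 2.93 = 357.46, rounded up to a whole number of bits = 358

358 bits


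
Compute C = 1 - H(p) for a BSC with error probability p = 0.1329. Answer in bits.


H(p) = -p*log2(p) - (1-p)*log2(1-p) = -0.1329*log2(0.1329) - 0.8671*log2(0.8671) = 0.386950 + 0.178388 = 0.5653. C = 1 - H(p) = 1 - 0.5653 = 0.4347

0.4347 bits


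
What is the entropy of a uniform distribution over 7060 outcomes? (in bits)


H = log2(n) = log2(7060) = 12.7855

12.7855 bits


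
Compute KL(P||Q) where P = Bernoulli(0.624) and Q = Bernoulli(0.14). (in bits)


KL = p*log2(p/q) + (1-p)*log2((1-p)/(1-q)) = 0.624*log2(0.624/0.14) + 0.376*log2(0.376/0.86) = 0.8966

0.8966 bits


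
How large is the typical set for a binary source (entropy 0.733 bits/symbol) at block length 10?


log2|A_typical| = nH = 10 * 0.733 = 7.33, so |A_typical| ~ 2^7.33 = 1.609e+02

1.609e+02


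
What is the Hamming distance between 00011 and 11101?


Count differing positions: ^ ^ ^ ^ . = 4 differences

4


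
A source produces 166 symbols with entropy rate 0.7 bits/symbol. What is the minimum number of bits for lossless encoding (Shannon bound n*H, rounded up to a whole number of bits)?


Minimum bits >= n * H = 166 * 0.7 = 116.2, rounded up to a whole number of bits = 117

117 bits


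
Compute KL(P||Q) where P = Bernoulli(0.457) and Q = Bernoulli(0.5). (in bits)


KL = p*log2(p/q) + (1-p)*log2((1-p)/(1-q)) = 0.457*log2(0.457/0.5) + 0.543*log2(0.543/0.5) = 0.0053

0.0053 bits


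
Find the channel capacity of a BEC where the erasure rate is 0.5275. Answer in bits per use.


C = 1 - epsilon = 1 - 0.5275 = 0.4725

0.4725 bits


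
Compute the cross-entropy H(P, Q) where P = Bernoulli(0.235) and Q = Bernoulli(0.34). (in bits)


H(P,Q) = -p*log2(q) - (1-p)*log2(1-q). -0.235*log2(0.34) = 0.365752; -0.765*log2(0.66) = 0.458588. H(P,Q) = 0.365752 + 0.458588 = 0.8243

0.8243 bits


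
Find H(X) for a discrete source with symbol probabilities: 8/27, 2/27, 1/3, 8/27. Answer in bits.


H = -sum(p_i * log2(p_i)). Terms: -(8/27)*log2(8/27) = 0.519967; -(2/27)*log2(2/27) = 0.278140; -(1/3)*log2(1/3) = 0.528321; -(8/27)*log2(8/27) = 0.519967. H = 0.519967 + 0.278140 + 0.528321 + 0.519967 = 1.8464

1.8464 bits


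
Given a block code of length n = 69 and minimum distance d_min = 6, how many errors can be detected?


Detection capability = d_min - 1 = 6 - 1 = 5

5 errors


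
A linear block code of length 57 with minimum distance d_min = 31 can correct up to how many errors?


Correction capability = floor((d-1)/2) = floor((31-1)/2) = 15

15 errors


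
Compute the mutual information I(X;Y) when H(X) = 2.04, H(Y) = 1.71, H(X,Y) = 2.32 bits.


I(X;Y) = H(X) + H(Y) - H(X,Y) = 2.04 + 1.71 - 2.32 = 1.43

1.43 bits


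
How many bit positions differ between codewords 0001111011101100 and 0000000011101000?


Count differing positions: . . . ^ ^ ^ ^ . . . . . . ^ . . = 5 differences

5


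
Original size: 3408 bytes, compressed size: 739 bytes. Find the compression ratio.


Ratio = original / compressed = 3408 / 739 = 4.6116

4.6116


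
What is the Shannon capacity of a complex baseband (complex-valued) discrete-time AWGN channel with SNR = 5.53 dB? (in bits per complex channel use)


SNR_linear = 10^(5.53/10) = 3.5727; C = log2(1 + SNR_linear) = log2(1 + 3.5727) = 2.1931

2.1931 bits/channel use


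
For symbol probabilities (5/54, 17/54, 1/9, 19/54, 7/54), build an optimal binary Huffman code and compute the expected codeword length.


Huffman construction (repeatedly merge the two least-probable nodes; each merge adds 1 bit to every symbol beneath it): 5/54 + 1/9 = 11/54; 7/54 + 11/54 = 1/3; 17/54 + 1/3 = 35/54; 19/54 + 35/54 = 1. Resulting codeword lengths (in the order the probabilities were given): (4, 2, 4, 1, 3). L_avg = sum(p_i * l_i) = 5/54*4 + 17/54*2 + 1/9*4 + 19/54*1 + 7/54*3 = 59/27 = 2.1852

2.1852 bits


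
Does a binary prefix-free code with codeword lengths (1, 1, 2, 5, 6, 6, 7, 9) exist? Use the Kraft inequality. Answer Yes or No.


Kraft sum = sum(2^(-l_i)) = 1.3223, need <= 1. Result: violated (a binary prefix-free code with these lengths cannot exist)

No


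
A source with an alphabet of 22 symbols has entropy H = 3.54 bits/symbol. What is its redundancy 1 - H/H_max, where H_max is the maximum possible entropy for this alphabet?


H_max = log2(K) = log2(22) = 4.4594 bits/symbol. Redundancy = 1 - H/H_max = 1 - 3.54/4.4594 = 1 - 0.7938 = 0.2062

0.2062


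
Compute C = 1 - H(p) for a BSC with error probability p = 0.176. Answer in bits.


H(p) = -p*log2(p) - (1-p)*log2(1-p) = -0.176*log2(0.176) - 0.824*log2(0.824) = 0.441118 + 0.230130 = 0.6712. C = 1 - H(p) = 1 - 0.6712 = 0.3288

0.3288 bits


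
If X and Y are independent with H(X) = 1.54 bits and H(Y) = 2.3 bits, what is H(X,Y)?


For independent variables, H(X,Y) = H(X) + H(Y) = 1.54 + 2.3 = 3.84

3.84 bits


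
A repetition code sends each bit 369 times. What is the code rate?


Rate = k/n = 1/369

1/369


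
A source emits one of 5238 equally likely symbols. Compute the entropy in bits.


H = log2(n) = log2(5238) = 12.3548

12.3548 bits


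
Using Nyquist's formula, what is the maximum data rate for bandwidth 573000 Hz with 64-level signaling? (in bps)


Rate = 2 * B * log2(M) = 2 * 573000 * 6.0 = 6876000.0

6876000.0 bps


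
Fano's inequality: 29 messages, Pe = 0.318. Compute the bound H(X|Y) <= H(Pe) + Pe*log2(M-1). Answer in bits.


H(Pe) = -Pe*log2(Pe) - (1-Pe)*log2(1-Pe) = -0.318*log2(0.318) - 0.682*log2(0.682) = 0.525623 + 0.376571 = 0.9022. Pe*log2(M-1) = 0.318*log2(28) = 1.528739. Bound = H(Pe) + Pe*log2(M-1) = 0.525623 + 0.376571 + 1.528739 = 2.4309

2.4309 bits


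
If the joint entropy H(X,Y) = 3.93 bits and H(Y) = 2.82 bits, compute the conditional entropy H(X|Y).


H(X|Y) = H(X,Y) - H(Y) = 3.93 - 2.82 = 1.11

1.11 bits


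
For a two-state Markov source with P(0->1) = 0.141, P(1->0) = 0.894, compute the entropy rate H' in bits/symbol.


Stationary distribution: pi_0 = p10/(p01+p10) = 0.8638, pi_1 = 0.1362. Entropy rate H' = pi_0*H(p01) + pi_1*H(p10) = 0.8638*0.5869 + 0.1362*0.4877 = 0.5733

0.5733 bits/symbol


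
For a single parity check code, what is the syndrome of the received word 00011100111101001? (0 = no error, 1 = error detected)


Syndrome = XOR of all bits = 0 XOR 0 XOR 0 XOR 1 XOR 1 XOR 1 XOR 0 XOR 0 XOR 1 XOR 1 XOR 1 XOR 1 XOR 0 XOR 1 XOR 0 XOR 0 XOR 1 = 1

1


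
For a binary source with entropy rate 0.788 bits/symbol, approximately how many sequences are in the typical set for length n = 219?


log2|A_typical| = nH = 219 * 0.788 = 172.572, so |A_typical| ~ 2^172.572 = 8.899e+51

8.899e+51


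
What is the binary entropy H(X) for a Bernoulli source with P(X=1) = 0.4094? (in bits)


H = -p*log2(p) - (1-p)*log2(1-p). -0.4094*log2(0.4094) = 0.527478; -0.5906*log2(0.5906) = 0.448706. H = 0.527478 + 0.448706 = 0.9762

0.9762 bits


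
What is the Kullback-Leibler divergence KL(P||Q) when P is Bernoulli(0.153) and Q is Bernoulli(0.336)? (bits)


KL = p*log2(p/q) + (1-p)*log2((1-p)/(1-q)) = 0.153*log2(0.153/0.336) + 0.847*log2(0.847/0.664) = 0.1238

0.1238 bits


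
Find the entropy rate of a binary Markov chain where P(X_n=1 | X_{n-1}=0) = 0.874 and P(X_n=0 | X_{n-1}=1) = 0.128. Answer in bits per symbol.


Stationary distribution: pi_0 = p10/(p01+p10) = 0.1277, pi_1 = 0.8723. Entropy rate H' = pi_0*H(p01) + pi_1*H(p10) = 0.1277*0.5464 + 0.8723*0.5519 = 0.5512

0.5512 bits/symbol


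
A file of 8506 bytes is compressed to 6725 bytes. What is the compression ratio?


Ratio = original / compressed = 8506 / 6725 = 1.2648

1.2648


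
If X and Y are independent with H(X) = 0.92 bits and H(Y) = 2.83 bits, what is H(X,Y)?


For independent variables, H(X,Y) = H(X) + H(Y) = 0.92 + 2.83 = 3.75

3.75 bits


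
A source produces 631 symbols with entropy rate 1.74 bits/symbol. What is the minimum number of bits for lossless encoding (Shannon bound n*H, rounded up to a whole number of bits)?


Minimum bits >= n * H = 631 * 1.74 = 1097.94, rounded up to a whole number of bits = 1098

1098 bits


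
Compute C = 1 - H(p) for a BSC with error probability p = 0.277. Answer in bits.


H(p) = -p*log2(p) - (1-p)*log2(1-p) = -0.277*log2(0.277) - 0.723*log2(0.723) = 0.513016 + 0.338315 = 0.8513. C = 1 - H(p) = 1 - 0.8513 = 0.1487

0.1487 bits


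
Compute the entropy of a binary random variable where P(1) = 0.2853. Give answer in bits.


H = -p*log2(p) - (1-p)*log2(1-p). -0.2853*log2(0.2853) = 0.516236; -0.7147*log2(0.7147) = 0.346337. H = 0.516236 + 0.346337 = 0.8626

0.8626 bits


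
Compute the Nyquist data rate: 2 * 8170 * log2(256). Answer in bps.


Rate = 2 * B * log2(M) = 2 * 8170 * 8.0 = 130720.0

130720.0 bps


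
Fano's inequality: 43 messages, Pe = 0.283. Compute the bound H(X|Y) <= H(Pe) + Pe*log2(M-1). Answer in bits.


H(Pe) = -Pe*log2(Pe) - (1-Pe)*log2(1-Pe) = -0.283*log2(0.283) - 0.717*log2(0.717) = 0.515379 + 0.344128 = 0.8595. Pe*log2(M-1) = 0.283*log2(42) = 1.526026. Bound = H(Pe) + Pe*log2(M-1) = 0.515379 + 0.344128 + 1.526026 = 2.3855

2.3855 bits


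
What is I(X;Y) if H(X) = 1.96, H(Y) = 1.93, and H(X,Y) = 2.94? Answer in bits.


I(X;Y) = H(X) + H(Y) - H(X,Y) = 1.96 + 1.93 - 2.94 = 0.95

0.95 bits


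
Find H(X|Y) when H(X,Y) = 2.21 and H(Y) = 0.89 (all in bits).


H(X|Y) = H(X,Y) - H(Y) = 2.21 - 0.89 = 1.32

1.32 bits


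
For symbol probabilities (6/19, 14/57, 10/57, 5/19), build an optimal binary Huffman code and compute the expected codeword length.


Huffman construction (repeatedly merge the two least-probable nodes; each merge adds 1 bit to every symbol beneath it): 10/57 + 14/57 = 8/19; 5/19 + 6/19 = 11/19; 8/19 + 11/19 = 1. Resulting codeword lengths (in the order the probabilities were given): (2, 2, 2, 2). L_avg = sum(p_i * l_i) = 6/19*2 + 14/57*2 + 10/57*2 + 5/19*2 = 2

2.0 bits


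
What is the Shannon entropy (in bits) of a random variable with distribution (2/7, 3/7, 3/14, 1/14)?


H = -sum(p_i * log2(p_i)). Terms: -(2/7)*log2(2/7) = 0.516387; -(3/7)*log2(3/7) = 0.523882; -(3/14)*log2(3/14) = 0.476227; -(1/14)*log2(1/14) = 0.271954. H = 0.516387 + 0.523882 + 0.476227 + 0.271954 = 1.7885

1.7885 bits


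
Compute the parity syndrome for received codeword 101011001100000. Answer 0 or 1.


Syndrome = XOR of all bits = 1 XOR 0 XOR 1 XOR 0 XOR 1 XOR 1 XOR 0 XOR 0 XOR 1 XOR 1 XOR 0 XOR 0 XOR 0 XOR 0 XOR 0 = 0

0


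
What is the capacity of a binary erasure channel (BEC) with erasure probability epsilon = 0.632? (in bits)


C = 1 - epsilon = 1 - 0.632 = 0.368

0.368 bits


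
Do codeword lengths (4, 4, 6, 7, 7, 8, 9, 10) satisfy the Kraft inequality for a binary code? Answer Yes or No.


Kraft sum = sum(2^(-l_i)) = 0.1631, need <= 1. Result: satisfied (a binary prefix-free code with these lengths exists)

Yes


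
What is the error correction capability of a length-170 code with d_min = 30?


Correction capability = floor((d-1)/2) = floor((30-1)/2) = 14

14 errors


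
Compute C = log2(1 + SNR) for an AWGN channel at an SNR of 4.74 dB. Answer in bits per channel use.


SNR_linear = 10^(4.74/10) = 2.9785; C = log2(1 + SNR_linear) = log2(1 + 2.9785) = 1.9922

1.9922 bits/channel use


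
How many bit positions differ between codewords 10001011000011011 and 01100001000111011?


Count differing positions: ^ ^ ^ . ^ . ^ . . . . ^ . . . . . = 6 differences

6


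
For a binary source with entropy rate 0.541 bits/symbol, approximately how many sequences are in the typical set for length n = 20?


log2|A_typical| = nH = 20 * 0.541 = 10.82, so |A_typical| ~ 2^10.82 = 1.808e+03

1.808e+03


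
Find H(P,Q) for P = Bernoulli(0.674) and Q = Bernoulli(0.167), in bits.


H(P,Q) = -p*log2(q) - (1-p)*log2(1-q). -0.674*log2(0.167) = 1.740322; -0.326*log2(0.833) = 0.085937. H(P,Q) = 1.740322 + 0.085937 = 1.8263

1.8263 bits


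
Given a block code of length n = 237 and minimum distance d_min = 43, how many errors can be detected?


Detection capability = d_min - 1 = 43 - 1 = 42

42 errors


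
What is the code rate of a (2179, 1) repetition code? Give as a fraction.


Rate = k/n = 1/2179

1/2179


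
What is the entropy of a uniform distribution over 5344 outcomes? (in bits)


H = log2(n) = log2(5344) = 12.3837

12.3837 bits


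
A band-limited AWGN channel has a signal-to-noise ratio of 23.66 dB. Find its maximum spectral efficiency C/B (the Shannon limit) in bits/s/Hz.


SNR_linear = 10^(23.66/10) = 232.2737; C/B = log2(1 + SNR_linear) = log2(1 + 232.2737) = 7.8659

7.8659 bits/s/Hz


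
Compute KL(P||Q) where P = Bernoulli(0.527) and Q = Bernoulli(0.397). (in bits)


KL = p*log2(p/q) + (1-p)*log2((1-p)/(1-q)) = 0.527*log2(0.527/0.397) + 0.473*log2(0.473/0.603) = 0.0497

0.0497 bits


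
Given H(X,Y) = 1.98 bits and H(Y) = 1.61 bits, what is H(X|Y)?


H(X|Y) = H(X,Y) - H(Y) = 1.98 - 1.61 = 0.37

0.37 bits


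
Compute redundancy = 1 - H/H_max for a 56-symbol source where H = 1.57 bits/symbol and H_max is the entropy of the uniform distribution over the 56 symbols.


H_max = log2(K) = log2(56) = 5.8074 bits/symbol. Redundancy = 1 - H/H_max = 1 - 1.57/5.8074 = 1 - 0.2703 = 0.7297

0.7297


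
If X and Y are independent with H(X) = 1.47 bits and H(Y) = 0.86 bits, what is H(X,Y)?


For independent variables, H(X,Y) = H(X) + H(Y) = 1.47 + 0.86 = 2.33

2.33 bits


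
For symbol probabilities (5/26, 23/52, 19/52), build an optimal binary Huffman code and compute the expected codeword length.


Huffman construction (repeatedly merge the two least-probable nodes; each merge adds 1 bit to every symbol beneath it): 5/26 + 19/52 = 29/52; 23/52 + 29/52 = 1. Resulting codeword lengths (in the order the probabilities were given): (2, 1, 2). L_avg = sum(p_i * l_i) = 5/26*2 + 23/52*1 + 19/52*2 = 81/52 = 1.5577

1.5577 bits


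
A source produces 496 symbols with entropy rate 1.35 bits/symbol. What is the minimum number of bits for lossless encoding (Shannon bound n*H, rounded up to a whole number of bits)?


Minimum bits >= n * H = 496 * 1.35 = 669.6, rounded up to a whole number of bits = 670

670 bits


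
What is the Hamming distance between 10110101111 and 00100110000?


Count differing positions: ^ . . ^ . . ^ ^ ^ ^ ^ = 7 differences

7


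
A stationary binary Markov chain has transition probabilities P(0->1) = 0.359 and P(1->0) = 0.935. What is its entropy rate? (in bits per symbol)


Stationary distribution: pi_0 = p10/(p01+p10) = 0.7226, pi_1 = 0.2774. Entropy rate H' = pi_0*H(p01) + pi_1*H(p10) = 0.7226*0.9418 + 0.2774*0.347 = 0.7768

0.7768 bits/symbol


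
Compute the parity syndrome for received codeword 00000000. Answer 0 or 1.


Syndrome = XOR of all bits = 0 XOR 0 XOR 0 XOR 0 XOR 0 XOR 0 XOR 0 XOR 0 = 0

0


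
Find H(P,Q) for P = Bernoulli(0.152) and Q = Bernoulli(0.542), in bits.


H(P,Q) = -p*log2(q) - (1-p)*log2(1-q). -0.152*log2(0.542) = 0.134313; -0.848*log2(0.458) = 0.955340. H(P,Q) = 0.134313 + 0.955340 = 1.0897

1.0897 bits


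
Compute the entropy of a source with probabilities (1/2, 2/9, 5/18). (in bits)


H = -sum(p_i * log2(p_i)). Terms: -(1/2)*log2(1/2) = 0.500000; -(2/9)*log2(2/9) = 0.482206; -(5/18)*log2(5/18) = 0.513332. H = 0.500000 + 0.482206 + 0.513332 = 1.4955

1.4955 bits


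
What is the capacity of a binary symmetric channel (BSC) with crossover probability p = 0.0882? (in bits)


H(p) = -p*log2(p) - (1-p)*log2(1-p) = -0.0882*log2(0.0882) - 0.9118*log2(0.9118) = 0.308971 + 0.121462 = 0.4304. C = 1 - H(p) = 1 - 0.4304 = 0.5696

0.5696 bits


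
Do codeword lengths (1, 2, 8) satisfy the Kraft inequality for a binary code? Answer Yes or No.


Kraft sum = sum(2^(-l_i)) = 0.7539, need <= 1. Result: satisfied (a binary prefix-free code with these lengths exists)

Yes


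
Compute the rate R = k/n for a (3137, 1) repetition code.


Rate = k/n = 1/3137

1/3137


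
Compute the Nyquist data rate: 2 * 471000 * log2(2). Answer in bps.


Rate = 2 * B * log2(M) = 2 * 471000 * 1.0 = 942000.0

942000.0 bps


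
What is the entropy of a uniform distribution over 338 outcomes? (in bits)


H = log2(n) = log2(338) = 8.4009

8.4009 bits


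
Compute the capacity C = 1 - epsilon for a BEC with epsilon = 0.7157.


C = 1 - epsilon = 1 - 0.7157 = 0.2843

0.2843 bits


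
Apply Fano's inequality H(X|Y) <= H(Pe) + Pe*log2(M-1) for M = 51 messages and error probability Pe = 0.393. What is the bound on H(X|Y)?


H(Pe) = -Pe*log2(Pe) - (1-Pe)*log2(1-Pe) = -0.393*log2(0.393) - 0.607*log2(0.607) = 0.529528 + 0.437181 = 0.9667. Pe*log2(M-1) = 0.393*log2(50) = 2.218035. Bound = H(Pe) + Pe*log2(M-1) = 0.529528 + 0.437181 + 2.218035 = 3.1847

3.1847 bits


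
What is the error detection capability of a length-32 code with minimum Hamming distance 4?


Detection capability = d_min - 1 = 4 - 1 = 3

3 errors


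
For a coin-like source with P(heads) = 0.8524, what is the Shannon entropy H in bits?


H = -p*log2(p) - (1-p)*log2(1-p). -0.8524*log2(0.8524) = 0.196391; -0.1476*log2(0.1476) = 0.407411. H = 0.196391 + 0.407411 = 0.6038

0.6038 bits


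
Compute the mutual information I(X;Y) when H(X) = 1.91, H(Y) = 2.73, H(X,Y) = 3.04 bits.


I(X;Y) = H(X) + H(Y) - H(X,Y) = 1.91 + 2.73 - 3.04 = 1.6

1.6 bits


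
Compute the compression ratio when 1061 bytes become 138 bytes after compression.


Ratio = original / compressed = 1061 / 138 = 7.6884

7.6884


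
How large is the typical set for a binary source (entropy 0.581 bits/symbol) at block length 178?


log2|A_typical| = nH = 178 * 0.581 = 103.418, so |A_typical| ~ 2^103.418 = 1.355e+31

1.355e+31


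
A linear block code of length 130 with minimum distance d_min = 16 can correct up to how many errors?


Correction capability = floor((d-1)/2) = floor((16-1)/2) = 7

7 errors


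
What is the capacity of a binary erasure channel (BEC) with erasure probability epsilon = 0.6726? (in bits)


C = 1 - epsilon = 1 - 0.6726 = 0.3274

0.3274 bits


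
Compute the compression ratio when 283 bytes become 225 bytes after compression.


Ratio = original / compressed = 283 / 225 = 1.2578

1.2578


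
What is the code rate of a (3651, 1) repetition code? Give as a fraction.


Rate = k/n = 1/3651

1/3651


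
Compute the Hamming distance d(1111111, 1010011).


Count differing positions: . ^ . ^ ^ . . = 3 differences

3


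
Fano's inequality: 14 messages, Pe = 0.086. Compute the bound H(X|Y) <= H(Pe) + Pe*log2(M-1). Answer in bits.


H(Pe) = -Pe*log2(Pe) - (1-Pe)*log2(1-Pe) = -0.086*log2(0.086) - 0.914*log2(0.914) = 0.304399 + 0.118577 = 0.423. Pe*log2(M-1) = 0.086*log2(13) = 0.318238. Bound = H(Pe) + Pe*log2(M-1) = 0.304399 + 0.118577 + 0.318238 = 0.7412

0.7412 bits


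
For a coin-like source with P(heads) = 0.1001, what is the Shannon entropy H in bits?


H = -p*log2(p) - (1-p)*log2(1-p). -0.1001*log2(0.1001) = 0.332381; -0.8999*log2(0.8999) = 0.136932. H = 0.332381 + 0.136932 = 0.4693

0.4693 bits


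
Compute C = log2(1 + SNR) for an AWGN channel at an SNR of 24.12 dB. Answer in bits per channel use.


SNR_linear = 10^(24.12/10) = 258.226; C = log2(1 + SNR_linear) = log2(1 + 258.226) = 8.0181

8.0181 bits/channel use


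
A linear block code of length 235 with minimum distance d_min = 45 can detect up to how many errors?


Detection capability = d_min - 1 = 45 - 1 = 44

44 errors


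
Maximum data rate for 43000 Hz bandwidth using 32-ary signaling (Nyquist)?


Rate = 2 * B * log2(M) = 2 * 43000 * 5.0 = 430000.0

430000.0 bps


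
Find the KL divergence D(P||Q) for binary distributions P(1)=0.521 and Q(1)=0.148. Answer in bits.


KL = p*log2(p/q) + (1-p)*log2((1-p)/(1-q)) = 0.521*log2(0.521/0.148) + 0.479*log2(0.479/0.852) = 0.548

0.548 bits


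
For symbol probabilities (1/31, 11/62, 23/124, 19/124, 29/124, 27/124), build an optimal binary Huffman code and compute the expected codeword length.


Huffman construction (repeatedly merge the two least-probable nodes; each merge adds 1 bit to every symbol beneath it): 1/31 + 19/124 = 23/124; 11/62 + 23/124 = 45/124; 23/124 + 27/124 = 25/62; 29/124 + 45/124 = 37/62; 25/62 + 37/62 = 1. Resulting codeword lengths (in the order the probabilities were given): (3, 3, 3, 3, 2, 2). L_avg = sum(p_i * l_i) = 1/31*3 + 11/62*3 + 23/124*3 + 19/124*3 + 29/124*2 + 27/124*2 = 79/31 = 2.5484

2.5484 bits


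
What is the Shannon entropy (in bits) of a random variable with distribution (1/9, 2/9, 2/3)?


H = -sum(p_i * log2(p_i)). Terms: -(1/9)*log2(1/9) = 0.352214; -(2/9)*log2(2/9) = 0.482206; -(2/3)*log2(2/3) = 0.389975. H = 0.352214 + 0.482206 + 0.389975 = 1.2244

1.2244 bits


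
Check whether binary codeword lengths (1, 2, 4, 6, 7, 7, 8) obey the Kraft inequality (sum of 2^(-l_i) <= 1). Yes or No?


Kraft sum = sum(2^(-l_i)) = 0.8477, need <= 1. Result: satisfied (a binary prefix-free code with these lengths exists)

Yes


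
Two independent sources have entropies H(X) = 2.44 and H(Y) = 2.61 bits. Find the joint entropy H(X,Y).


For independent variables, H(X,Y) = H(X) + H(Y) = 2.44 + 2.61 = 5.05

5.05 bits


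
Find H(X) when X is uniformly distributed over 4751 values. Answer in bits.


H = log2(n) = log2(4751) = 12.214

12.214 bits


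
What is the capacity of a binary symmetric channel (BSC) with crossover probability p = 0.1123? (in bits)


H(p) = -p*log2(p) - (1-p)*log2(1-p) = -0.1123*log2(0.1123) - 0.8877*log2(0.8877) = 0.354258 + 0.152556 = 0.5068. C = 1 - H(p) = 1 - 0.5068 = 0.4932

0.4932 bits


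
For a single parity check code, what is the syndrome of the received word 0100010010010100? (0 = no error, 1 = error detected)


Syndrome = XOR of all bits = 0 XOR 1 XOR 0 XOR 0 XOR 0 XOR 1 XOR 0 XOR 0 XOR 1 XOR 0 XOR 0 XOR 1 XOR 0 XOR 1 XOR 0 XOR 0 = 1

1


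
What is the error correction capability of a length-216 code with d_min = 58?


Correction capability = floor((d-1)/2) = floor((58-1)/2) = 28

28 errors


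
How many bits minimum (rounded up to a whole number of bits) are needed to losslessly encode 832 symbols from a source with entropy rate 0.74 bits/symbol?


Minimum bits >= n * H = 832 * 0.74 = 615.68, rounded up to a whole number of bits = 616

616 bits


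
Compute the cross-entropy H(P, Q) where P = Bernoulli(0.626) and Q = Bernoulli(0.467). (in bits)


H(P,Q) = -p*log2(q) - (1-p)*log2(1-q). -0.626*log2(0.467) = 0.687664; -0.374*log2(0.533) = 0.339514. H(P,Q) = 0.687664 + 0.339514 = 1.0272

1.0272 bits


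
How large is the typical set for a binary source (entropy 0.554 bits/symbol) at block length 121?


log2|A_typical| = nH = 121 * 0.554 = 67.034, so |A_typical| ~ 2^67.034 = 1.511e+20

1.511e+20


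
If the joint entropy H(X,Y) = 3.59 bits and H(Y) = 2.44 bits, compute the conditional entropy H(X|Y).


H(X|Y) = H(X,Y) - H(Y) = 3.59 - 2.44 = 1.15

1.15 bits


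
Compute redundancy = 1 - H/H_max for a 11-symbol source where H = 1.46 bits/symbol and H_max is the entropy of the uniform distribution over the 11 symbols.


H_max = log2(K) = log2(11) = 3.4594 bits/symbol. Redundancy = 1 - H/H_max = 1 - 1.46/3.4594 = 1 - 0.422 = 0.578

0.578


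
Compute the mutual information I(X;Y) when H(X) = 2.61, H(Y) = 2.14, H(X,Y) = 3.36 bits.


I(X;Y) = H(X) + H(Y) - H(X,Y) = 2.61 + 2.14 - 3.36 = 1.39

1.39 bits


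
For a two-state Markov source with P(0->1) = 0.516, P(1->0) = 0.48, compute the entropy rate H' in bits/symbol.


Stationary distribution: pi_0 = p10/(p01+p10) = 0.4819, pi_1 = 0.5181. Entropy rate H' = pi_0*H(p01) + pi_1*H(p10) = 0.4819*0.9993 + 0.5181*0.9988 = 0.999

0.999 bits/symbol


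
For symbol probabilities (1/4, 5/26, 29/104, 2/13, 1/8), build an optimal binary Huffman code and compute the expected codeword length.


Huffman construction (repeatedly merge the two least-probable nodes; each merge adds 1 bit to every symbol beneath it): 1/8 + 2/13 = 29/104; 5/26 + 1/4 = 23/52; 29/104 + 29/104 = 29/52; 23/52 + 29/52 = 1. Resulting codeword lengths (in the order the probabilities were given): (2, 2, 2, 3, 3). L_avg = sum(p_i * l_i) = 1/4*2 + 5/26*2 + 29/104*2 + 2/13*3 + 1/8*3 = 237/104 = 2.2788

2.2788 bits


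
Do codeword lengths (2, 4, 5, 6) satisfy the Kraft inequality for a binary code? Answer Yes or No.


Kraft sum = sum(2^(-l_i)) = 0.3594, need <= 1. Result: satisfied (a binary prefix-free code with these lengths exists)

Yes


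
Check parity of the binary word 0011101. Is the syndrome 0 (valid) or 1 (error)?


Syndrome = XOR of all bits = 0 XOR 0 XOR 1 XOR 1 XOR 1 XOR 0 XOR 1 = 0

0


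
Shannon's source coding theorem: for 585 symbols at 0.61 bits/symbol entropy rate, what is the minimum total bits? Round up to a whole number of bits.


Minimum bits >= n * H = 585 * 0.61 = 356.85, rounded up to a whole number of bits = 357

357 bits


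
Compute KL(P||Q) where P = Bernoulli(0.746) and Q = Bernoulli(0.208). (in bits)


KL = p*log2(p/q) + (1-p)*log2((1-p)/(1-q)) = 0.746*log2(0.746/0.208) + 0.254*log2(0.254/0.792) = 0.9578

0.9578 bits


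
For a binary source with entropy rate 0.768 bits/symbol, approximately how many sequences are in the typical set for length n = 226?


log2|A_typical| = nH = 226 * 0.768 = 173.568, so |A_typical| ~ 2^173.568 = 1.775e+52

1.775e+52


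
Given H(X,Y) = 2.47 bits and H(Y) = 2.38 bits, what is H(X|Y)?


H(X|Y) = H(X,Y) - H(Y) = 2.47 - 2.38 = 0.09

0.09 bits


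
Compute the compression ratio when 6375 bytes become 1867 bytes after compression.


Ratio = original / compressed = 6375 / 1867 = 3.4146

3.4146


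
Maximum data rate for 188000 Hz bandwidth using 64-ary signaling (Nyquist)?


Rate = 2 * B * log2(M) = 2 * 188000 * 6.0 = 2256000.0

2256000.0 bps


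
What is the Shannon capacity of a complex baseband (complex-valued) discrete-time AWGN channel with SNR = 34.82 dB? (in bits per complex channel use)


SNR_linear = 10^(34.82/10) = 3033.8912; C = log2(1 + SNR_linear) = log2(1 + 3033.8912) = 11.5674

11.5674 bits/channel use


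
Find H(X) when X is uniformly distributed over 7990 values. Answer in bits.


H = log2(n) = log2(7990) = 12.964

12.964 bits


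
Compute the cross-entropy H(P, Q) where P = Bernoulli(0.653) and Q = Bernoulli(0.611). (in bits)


H(P,Q) = -p*log2(q) - (1-p)*log2(1-q). -0.653*log2(0.611) = 0.464123; -0.347*log2(0.389) = 0.472669. H(P,Q) = 0.464123 + 0.472669 = 0.9368

0.9368 bits


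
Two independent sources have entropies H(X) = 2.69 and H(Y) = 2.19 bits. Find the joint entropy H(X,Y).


For independent variables, H(X,Y) = H(X) + H(Y) = 2.69 + 2.19 = 4.88

4.88 bits


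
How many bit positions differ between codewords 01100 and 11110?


Count differing positions: ^ . . ^ . = 2 differences

2


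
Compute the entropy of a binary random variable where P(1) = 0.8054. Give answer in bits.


H = -p*log2(p) - (1-p)*log2(1-p). -0.8054*log2(0.8054) = 0.251464; -0.1946*log2(0.1946) = 0.459532. H = 0.251464 + 0.459532 = 0.711

0.711 bits


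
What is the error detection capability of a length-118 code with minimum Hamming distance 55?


Detection capability = d_min - 1 = 55 - 1 = 54

54 errors


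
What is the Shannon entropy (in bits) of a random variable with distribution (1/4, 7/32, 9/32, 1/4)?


H = -sum(p_i * log2(p_i)). Terms: -(1/4)*log2(1/4) = 0.500000; -(7/32)*log2(7/32) = 0.479641; -(9/32)*log2(9/32) = 0.514709; -(1/4)*log2(1/4) = 0.500000. H = 0.500000 + 0.479641 + 0.514709 + 0.500000 = 1.9943

1.9943 bits


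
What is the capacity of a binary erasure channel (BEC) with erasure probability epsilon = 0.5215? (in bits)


C = 1 - epsilon = 1 - 0.5215 = 0.4785

0.4785 bits


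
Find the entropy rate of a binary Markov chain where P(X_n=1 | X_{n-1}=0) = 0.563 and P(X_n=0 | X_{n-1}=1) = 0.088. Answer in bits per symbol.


Stationary distribution: pi_0 = p10/(p01+p10) = 0.1352, pi_1 = 0.8648. Entropy rate H' = pi_0*H(p01) + pi_1*H(p10) = 0.1352*0.9885 + 0.8648*0.4298 = 0.5053

0.5053 bits/symbol


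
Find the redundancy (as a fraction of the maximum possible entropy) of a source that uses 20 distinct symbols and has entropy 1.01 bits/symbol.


H_max = log2(K) = log2(20) = 4.3219 bits/symbol. Redundancy = 1 - H/H_max = 1 - 1.01/4.3219 = 1 - 0.2337 = 0.7663

0.7663


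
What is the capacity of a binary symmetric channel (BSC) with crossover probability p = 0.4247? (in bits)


H(p) = -p*log2(p) - (1-p)*log2(1-p) = -0.4247*log2(0.4247) - 0.5753*log2(0.5753) = 0.524710 + 0.458867 = 0.9836. C = 1 - H(p) = 1 - 0.9836 = 0.0164

0.0164 bits


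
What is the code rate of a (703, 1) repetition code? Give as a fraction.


Rate = k/n = 1/703

1/703


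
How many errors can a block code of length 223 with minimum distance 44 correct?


Correction capability = floor((d-1)/2) = floor((44-1)/2) = 21

21 errors


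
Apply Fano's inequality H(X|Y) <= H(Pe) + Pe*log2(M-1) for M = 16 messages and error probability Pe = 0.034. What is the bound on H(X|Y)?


H(Pe) = -Pe*log2(Pe) - (1-Pe)*log2(1-Pe) = -0.034*log2(0.034) - 0.966*log2(0.966) = 0.165863 + 0.048208 = 0.2141. Pe*log2(M-1) = 0.034*log2(15) = 0.132834. Bound = H(Pe) + Pe*log2(M-1) = 0.165863 + 0.048208 + 0.132834 = 0.3469

0.3469 bits


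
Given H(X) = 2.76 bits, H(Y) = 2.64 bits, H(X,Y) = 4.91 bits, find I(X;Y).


I(X;Y) = H(X) + H(Y) - H(X,Y) = 2.76 + 2.64 - 4.91 = 0.49

0.49 bits


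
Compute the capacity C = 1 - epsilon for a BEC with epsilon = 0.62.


C = 1 - epsilon = 1 - 0.62 = 0.38

0.38 bits


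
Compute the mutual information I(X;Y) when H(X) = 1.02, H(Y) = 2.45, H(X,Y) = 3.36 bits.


I(X;Y) = H(X) + H(Y) - H(X,Y) = 1.02 + 2.45 - 3.36 = 0.11

0.11 bits


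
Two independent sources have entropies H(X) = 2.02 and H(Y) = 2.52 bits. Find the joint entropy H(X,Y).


For independent variables, H(X,Y) = H(X) + H(Y) = 2.02 + 2.52 = 4.54

4.54 bits


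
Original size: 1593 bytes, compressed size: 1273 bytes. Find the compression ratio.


Ratio = original / compressed = 1593 / 1273 = 1.2514

1.2514


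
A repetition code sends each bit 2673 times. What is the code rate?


Rate = k/n = 1/2673

1/2673


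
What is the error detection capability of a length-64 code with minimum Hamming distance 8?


Detection capability = d_min - 1 = 8 - 1 = 7

7 errors


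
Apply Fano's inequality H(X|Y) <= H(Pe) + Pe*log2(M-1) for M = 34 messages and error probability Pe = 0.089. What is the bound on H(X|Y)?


H(Pe) = -Pe*log2(Pe) - (1-Pe)*log2(1-Pe) = -0.089*log2(0.089) - 0.911*log2(0.911) = 0.310615 + 0.122509 = 0.4331. Pe*log2(M-1) = 0.089*log2(33) = 0.448951. Bound = H(Pe) + Pe*log2(M-1) = 0.310615 + 0.122509 + 0.448951 = 0.8821

0.8821 bits


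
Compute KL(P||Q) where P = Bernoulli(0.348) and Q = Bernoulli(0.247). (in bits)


KL = p*log2(p/q) + (1-p)*log2((1-p)/(1-q)) = 0.348*log2(0.348/0.247) + 0.652*log2(0.652/0.753) = 0.0366

0.0366 bits


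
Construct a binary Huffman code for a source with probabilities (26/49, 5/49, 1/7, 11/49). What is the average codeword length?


Huffman construction (repeatedly merge the two least-probable nodes; each merge adds 1 bit to every symbol beneath it): 5/49 + 1/7 = 12/49; 11/49 + 12/49 = 23/49; 23/49 + 26/49 = 1. Resulting codeword lengths (in the order the probabilities were given): (1, 3, 3, 2). L_avg = sum(p_i * l_i) = 26/49*1 + 5/49*3 + 1/7*3 + 11/49*2 = 12/7 = 1.7143

1.7143 bits


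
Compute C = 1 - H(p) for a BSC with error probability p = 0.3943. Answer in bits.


H(p) = -p*log2(p) - (1-p)*log2(1-p) = -0.3943*log2(0.3943) - 0.6057*log2(0.6057) = 0.529401 + 0.438118 = 0.9675. C = 1 - H(p) = 1 - 0.9675 = 0.0325

0.0325 bits


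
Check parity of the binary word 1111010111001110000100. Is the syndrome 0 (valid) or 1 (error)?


Syndrome = XOR of all bits = 1 XOR 1 XOR 1 XOR 1 XOR 0 XOR 1 XOR 0 XOR 1 XOR 1 XOR 1 XOR 0 XOR 0 XOR 1 XOR 1 XOR 1 XOR 0 XOR 0 XOR 0 XOR 0 XOR 1 XOR 0 XOR 0 = 0

0


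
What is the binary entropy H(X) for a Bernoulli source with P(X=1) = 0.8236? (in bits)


H = -p*log2(p) - (1-p)*log2(1-p). -0.8236*log2(0.8236) = 0.230595; -0.1764*log2(0.1764) = 0.441543. H = 0.230595 + 0.441543 = 0.6721

0.6721 bits


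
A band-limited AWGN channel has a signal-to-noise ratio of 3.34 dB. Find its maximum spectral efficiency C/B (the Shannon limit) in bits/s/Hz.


SNR_linear = 10^(3.34/10) = 2.1577; C/B = log2(1 + SNR_linear) = log2(1 + 2.1577) = 1.6589

1.6589 bits/s/Hz


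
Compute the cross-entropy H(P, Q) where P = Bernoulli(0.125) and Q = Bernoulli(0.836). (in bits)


H(P,Q) = -p*log2(q) - (1-p)*log2(1-q). -0.125*log2(0.836) = 0.032303; -0.875*log2(0.164) = 2.282203. H(P,Q) = 0.032303 + 2.282203 = 2.3145

2.3145 bits


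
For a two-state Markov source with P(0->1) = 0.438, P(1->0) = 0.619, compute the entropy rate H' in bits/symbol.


Stationary distribution: pi_0 = p10/(p01+p10) = 0.5856, pi_1 = 0.4144. Entropy rate H' = pi_0*H(p01) + pi_1*H(p10) = 0.5856*0.9889 + 0.4144*0.9587 = 0.9764

0.9764 bits/symbol


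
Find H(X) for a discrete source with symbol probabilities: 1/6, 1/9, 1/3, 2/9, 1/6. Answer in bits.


H = -sum(p_i * log2(p_i)). Terms: -(1/6)*log2(1/6) = 0.430827; -(1/9)*log2(1/9) = 0.352214; -(1/3)*log2(1/3) = 0.528321; -(2/9)*log2(2/9) = 0.482206; -(1/6)*log2(1/6) = 0.430827. H = 0.430827 + 0.352214 + 0.528321 + 0.482206 + 0.430827 = 2.2244

2.2244 bits


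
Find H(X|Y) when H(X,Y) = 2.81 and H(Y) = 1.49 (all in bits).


H(X|Y) = H(X,Y) - H(Y) = 2.81 - 1.49 = 1.32

1.32 bits


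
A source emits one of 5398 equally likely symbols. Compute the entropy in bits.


H = log2(n) = log2(5398) = 12.3982

12.3982 bits


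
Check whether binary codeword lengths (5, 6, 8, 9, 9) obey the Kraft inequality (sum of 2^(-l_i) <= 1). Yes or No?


Kraft sum = sum(2^(-l_i)) = 0.0547, need <= 1. Result: satisfied (a binary prefix-free code with these lengths exists)

Yes


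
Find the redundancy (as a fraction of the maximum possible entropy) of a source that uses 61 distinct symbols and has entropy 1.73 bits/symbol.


H_max = log2(K) = log2(61) = 5.9307 bits/symbol. Redundancy = 1 - H/H_max = 1 - 1.73/5.9307 = 1 - 0.2917 = 0.7083

0.7083


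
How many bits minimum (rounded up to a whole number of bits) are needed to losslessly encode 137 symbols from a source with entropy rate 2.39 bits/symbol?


Minimum bits >= n * H = 137 * 2.39 = 327.43, rounded up to a whole number of bits = 328

328 bits


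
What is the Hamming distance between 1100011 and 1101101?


Count differing positions: . . . ^ ^ ^ . = 3 differences

3


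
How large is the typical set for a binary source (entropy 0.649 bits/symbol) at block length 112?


log2|A_typical| = nH = 112 * 0.649 = 72.688, so |A_typical| ~ 2^72.688 = 7.608e+21

7.608e+21


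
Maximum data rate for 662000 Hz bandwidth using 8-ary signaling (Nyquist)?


Rate = 2 * B * log2(M) = 2 * 662000 * 3.0 = 3972000.0

3972000.0 bps


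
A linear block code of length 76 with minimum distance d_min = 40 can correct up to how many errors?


Correction capability = floor((d-1)/2) = floor((40-1)/2) = 19

19 errors


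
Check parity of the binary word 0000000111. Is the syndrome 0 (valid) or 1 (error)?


Syndrome = XOR of all bits = 0 XOR 0 XOR 0 XOR 0 XOR 0 XOR 0 XOR 0 XOR 1 XOR 1 XOR 1 = 1

1


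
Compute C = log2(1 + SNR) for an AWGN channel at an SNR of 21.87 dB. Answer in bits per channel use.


SNR_linear = 10^(21.87/10) = 153.8155; C = log2(1 + SNR_linear) = log2(1 + 153.8155) = 7.2744

7.2744 bits/channel use


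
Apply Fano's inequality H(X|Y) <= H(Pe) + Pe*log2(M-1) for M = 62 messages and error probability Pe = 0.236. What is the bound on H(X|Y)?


H(Pe) = -Pe*log2(Pe) - (1-Pe)*log2(1-Pe) = -0.236*log2(0.236) - 0.764*log2(0.764) = 0.491621 + 0.296704 = 0.7883. Pe*log2(M-1) = 0.236*log2(61) = 1.399654. Bound = H(Pe) + Pe*log2(M-1) = 0.491621 + 0.296704 + 1.399654 = 2.188

2.188 bits


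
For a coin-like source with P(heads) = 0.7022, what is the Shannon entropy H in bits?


H = -p*log2(p) - (1-p)*log2(1-p). -0.7022*log2(0.7022) = 0.358154; -0.2978*log2(0.2978) = 0.520431. H = 0.358154 + 0.520431 = 0.8786

0.8786 bits


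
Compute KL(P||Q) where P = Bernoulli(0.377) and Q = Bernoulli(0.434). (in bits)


KL = p*log2(p/q) + (1-p)*log2((1-p)/(1-q)) = 0.377*log2(0.377/0.434) + 0.623*log2(0.623/0.566) = 0.0097

0.0097 bits


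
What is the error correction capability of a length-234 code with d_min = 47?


Correction capability = floor((d-1)/2) = floor((47-1)/2) = 23

23 errors


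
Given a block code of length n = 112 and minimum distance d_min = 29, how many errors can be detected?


Detection capability = d_min - 1 = 29 - 1 = 28

28 errors


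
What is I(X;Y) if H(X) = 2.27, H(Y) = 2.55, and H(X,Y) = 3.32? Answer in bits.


I(X;Y) = H(X) + H(Y) - H(X,Y) = 2.27 + 2.55 - 3.32 = 1.5

1.5 bits


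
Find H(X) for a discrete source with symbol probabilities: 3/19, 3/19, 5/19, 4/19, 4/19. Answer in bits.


H = -sum(p_i * log2(p_i)). Terms: -(3/19)*log2(3/19) = 0.420468; -(3/19)*log2(3/19) = 0.420468; -(5/19)*log2(5/19) = 0.506842; -(4/19)*log2(4/19) = 0.473248; -(4/19)*log2(4/19) = 0.473248. H = 0.420468 + 0.420468 + 0.506842 + 0.473248 + 0.473248 = 2.2943

2.2943 bits


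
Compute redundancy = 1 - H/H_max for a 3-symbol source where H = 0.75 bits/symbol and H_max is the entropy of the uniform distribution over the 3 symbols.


H_max = log2(K) = log2(3) = 1.585 bits/symbol. Redundancy = 1 - H/H_max = 1 - 0.75/1.585 = 1 - 0.4732 = 0.5268

0.5268


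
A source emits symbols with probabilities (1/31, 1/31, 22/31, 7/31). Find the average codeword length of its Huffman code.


Huffman construction (repeatedly merge the two least-probable nodes; each merge adds 1 bit to every symbol beneath it): 1/31 + 1/31 = 2/31; 2/31 + 7/31 = 9/31; 9/31 + 22/31 = 1. Resulting codeword lengths (in the order the probabilities were given): (3, 3, 1, 2). L_avg = sum(p_i * l_i) = 1/31*3 + 1/31*3 + 22/31*1 + 7/31*2 = 42/31 = 1.3548

1.3548 bits


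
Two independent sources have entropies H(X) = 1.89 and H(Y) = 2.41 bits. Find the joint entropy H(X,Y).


For independent variables, H(X,Y) = H(X) + H(Y) = 1.89 + 2.41 = 4.3

4.3 bits


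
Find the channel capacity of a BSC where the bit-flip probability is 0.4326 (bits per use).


H(p) = -p*log2(p) - (1-p)*log2(1-p) = -0.4326*log2(0.4326) - 0.5674*log2(0.5674) = 0.522968 + 0.463885 = 0.9869. C = 1 - H(p) = 1 - 0.9869 = 0.0131

0.0131 bits


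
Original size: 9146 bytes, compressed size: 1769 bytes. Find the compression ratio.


Ratio = original / compressed = 9146 / 1769 = 5.1702

5.1702


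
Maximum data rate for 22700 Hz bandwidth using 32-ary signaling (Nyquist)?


Rate = 2 * B * log2(M) = 2 * 22700 * 5.0 = 227000.0

227000.0 bps


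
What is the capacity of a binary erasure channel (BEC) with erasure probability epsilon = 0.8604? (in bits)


C = 1 - epsilon = 1 - 0.8604 = 0.1396

0.1396 bits


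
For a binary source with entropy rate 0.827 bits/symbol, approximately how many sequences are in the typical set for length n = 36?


log2|A_typical| = nH = 36 * 0.827 = 29.772, so |A_typical| ~ 2^29.772 = 9.168e+08

9.168e+08


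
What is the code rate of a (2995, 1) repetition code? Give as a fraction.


Rate = k/n = 1/2995

1/2995


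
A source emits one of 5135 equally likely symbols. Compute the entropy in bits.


H = log2(n) = log2(5135) = 12.3261

12.3261 bits
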